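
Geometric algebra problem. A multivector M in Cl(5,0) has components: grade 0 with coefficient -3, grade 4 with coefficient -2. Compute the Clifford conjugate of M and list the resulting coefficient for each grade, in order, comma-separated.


Clifford conjugate sign for grade k: (-1)^(k(k+1)/2)
Grade 0: (-1)^(0*1/2) = (-1)^0 = 1, coeff -3 -> -3
Grade 4: (-1)^(4*5/2) = (-1)^10 = 1, coeff -2 -> -2
Conjugated coefficients: -3, -2


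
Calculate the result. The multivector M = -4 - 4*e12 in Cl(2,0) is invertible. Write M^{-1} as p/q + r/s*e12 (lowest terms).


M = -4 - 4*e12, where e12^2 = -1.
Since M commutes with its reverse ~M = a - b*e12, M * ~M = a^2 - b^2*e12^2 = a^2 + b^2.
So M^{-1} = ~M / (a^2 + b^2) = (a - b*e12)/(a^2 + b^2).
a^2 + b^2 = 16 + 16 = 32
Scalar part = -4/32 = -1/8
Bivector coeff = 4/32 = 1/8
M^{-1} = -1/8 + 1/8*e12


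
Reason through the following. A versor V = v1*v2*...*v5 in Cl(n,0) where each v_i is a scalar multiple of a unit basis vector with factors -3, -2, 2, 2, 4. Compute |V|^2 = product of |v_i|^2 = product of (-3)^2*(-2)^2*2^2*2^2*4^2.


Each vector v_i has |v_i|^2 = s_i^2
Squared scales: (-3)^2 = 9, (-2)^2 = 4, 2^2 = 4, 2^2 = 4, 4^2 = 16
|V|^2 = 9 * 4 * 4 * 4 * 16
= 9216


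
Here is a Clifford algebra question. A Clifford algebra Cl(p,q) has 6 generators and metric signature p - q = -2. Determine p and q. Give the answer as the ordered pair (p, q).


We need p + q = 6 and p - q = -2.
Adding: 2p = 6 + (-2) = 4, so p = 2.
Then q = 6 - 2 = 4.
(p, q) = (2, 4)


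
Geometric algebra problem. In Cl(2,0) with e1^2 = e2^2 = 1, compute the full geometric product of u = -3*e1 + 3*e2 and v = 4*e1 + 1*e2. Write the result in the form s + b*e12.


Expand: (-3*e1 + 3*e2)(4*e1 + 1*e2)
= (-3)*4*e1e1 + (-3)*1*e1e2 + 3*4*e2e1 + 3*1*e2e2
Using e1^2 = e2^2 = 1, e2e1 = -e1e2:
Scalar part s = (-3)*4 + 3*1 = -12 + 3 = -9
Bivector part b = (-3)*1 - 3*4 = -3 - 12 = -15
uv = -9 - 15*e12


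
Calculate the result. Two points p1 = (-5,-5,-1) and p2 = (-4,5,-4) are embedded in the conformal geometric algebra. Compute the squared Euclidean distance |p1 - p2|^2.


p1 - p2 = (-1, -10, 3)
|p1 - p2|^2 = (-1)^2 + (-10)^2 + 3^2
= 1 + 100 + 9
= 110


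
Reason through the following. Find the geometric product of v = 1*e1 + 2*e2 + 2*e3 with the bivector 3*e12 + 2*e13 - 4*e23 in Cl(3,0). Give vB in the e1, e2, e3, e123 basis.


vB has grade-1 (vector) and grade-3 (trivector) parts: vB = (v _| B) + (v ^ B).
Vector part <vB>_1:
  e1: -v2*b12 - v3*b13 = -(2)*(3) - (2)*(2) = -10
  e2: v1*b12 - v3*b23 = (1)*(3) - (2)*(-4) = 11
  e3: v1*b13 + v2*b23 = (1)*(2) + (2)*(-4) = -6
Trivector part <vB>_3:
  e123: v1*b23 - v2*b13 + v3*b12 = (1)*(-4) - (2)*(2) + (2)*(3) = -2
vB = -10*e1 + 11*e2 - 6*e3 - 2*e123


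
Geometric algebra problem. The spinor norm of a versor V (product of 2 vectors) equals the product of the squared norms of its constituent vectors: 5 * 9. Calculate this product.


Spinor norm N(V) = |v1|^2 * |v2|^2 * ... * |v2|^2
= 5 * 9
Running product: 5, 45
N(V) = 45


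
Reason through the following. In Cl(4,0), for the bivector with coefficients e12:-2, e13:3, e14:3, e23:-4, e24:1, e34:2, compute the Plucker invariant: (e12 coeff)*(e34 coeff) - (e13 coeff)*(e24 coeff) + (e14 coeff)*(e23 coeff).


Plucker relation: af - be + cd
a*f = (-2)*2 = -4
b*e = 3*1 = 3
c*d = 3*(-4) = -12
af - be + cd = -4 - 3 + (-12)
= -19


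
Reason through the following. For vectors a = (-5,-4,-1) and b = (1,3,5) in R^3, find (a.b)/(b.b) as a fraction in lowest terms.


Projection coefficient = (a . b) / (b . b)
a . b = (-5)*1 + (-4)*3 + (-1)*5
= -5 + (-12) + (-5) = -22
b . b = 1^2 + 3^2 + 5^2
= 1 + 9 + 25 = 35
Coefficient = -22/35
In lowest terms: -22/35


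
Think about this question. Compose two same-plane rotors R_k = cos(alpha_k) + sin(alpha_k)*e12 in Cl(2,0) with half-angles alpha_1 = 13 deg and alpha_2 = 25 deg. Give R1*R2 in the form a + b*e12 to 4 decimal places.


Same-plane rotors commute and their half-angles add:
R1*R2 = cos(a1 + a2) + sin(a1 + a2)*e12.
a1 + a2 = 13 + 25 = 38 deg
cos(38 deg) = 0.7880
sin(38 deg) = 0.6157
R1*R2 = 0.7880 + 0.6157*e12


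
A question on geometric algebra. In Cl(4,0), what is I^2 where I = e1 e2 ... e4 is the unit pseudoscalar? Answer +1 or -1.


The pseudoscalar I = e1...e_n (product of all n generators) of Cl(p,q) satisfies I^2 = (-1)^(q + n(n-1)/2).
p = 4, q = 0, n = p + q = 4
n(n-1)/2 = 4 * 3 / 2 = 6
Exponent = q + n(n-1)/2 = 0 + 6 = 6
I^2 = (-1)^6 = +1


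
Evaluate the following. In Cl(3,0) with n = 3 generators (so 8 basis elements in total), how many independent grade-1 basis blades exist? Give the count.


Number of grade-k basis blades in Cl(p,q) with n = p + q is C(n, k).
n = 3 + 0 = 3
C(3, 1) = 3! / (1! * 2!)
= 6 / (1 * 2)
= 3


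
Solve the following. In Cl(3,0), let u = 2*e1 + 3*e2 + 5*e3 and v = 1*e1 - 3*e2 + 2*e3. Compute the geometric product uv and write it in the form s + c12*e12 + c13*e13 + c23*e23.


In Cl(3,0): e_i^2 = 1, e_ie_j = -e_je_i for i != j.
Scalar part = u . v = 2*1 + 3*(-3) + 5*2
= 2 + (-9) + 10 = 3
e12 coeff = 2*(-3) - 3*1 = -6 - 3 = -9
e13 coeff = 2*2 - 5*1 = 4 - 5 = -1
e23 coeff = 3*2 - 5*(-3) = 6 - (-15) = 21
uv = 3 - 9*e12 - 1*e13 + 21*e23


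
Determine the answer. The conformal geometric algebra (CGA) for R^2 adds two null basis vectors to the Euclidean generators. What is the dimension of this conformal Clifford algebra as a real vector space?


The conformal model of R^2 uses Cl(3,1): the 2 Euclidean generators plus two extra orthogonal generators e+ (e+^2 = +1) and e- (e-^2 = -1), from which the null vectors e0, einf are built.
Number of generators m = 2 + 2 = 4.
dim Cl(p,q) = 2^m = 2^4 = 16


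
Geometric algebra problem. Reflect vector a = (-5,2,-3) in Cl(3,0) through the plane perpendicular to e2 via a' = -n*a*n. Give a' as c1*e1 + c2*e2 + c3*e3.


Reflection formula: a' = -n*a*n, with n = e2 (unit vector, n^2 = 1).
For reflection through hyperplane perp to e2:
The component along e2 flips sign, others stay.
a = (-5, 2, -3)
a' = (-5, -2, -3)
a' = -5*e1 - 2*e2 - 3*e3


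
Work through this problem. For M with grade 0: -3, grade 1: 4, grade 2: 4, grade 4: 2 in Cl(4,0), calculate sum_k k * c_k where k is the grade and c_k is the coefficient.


Grade-weighted sum = sum of grade_k * coefficient_k
0*(-3) = 0
1*4 = 4
2*4 = 8
4*2 = 8
Total = 0 + 4 + 8 + 8 = 20


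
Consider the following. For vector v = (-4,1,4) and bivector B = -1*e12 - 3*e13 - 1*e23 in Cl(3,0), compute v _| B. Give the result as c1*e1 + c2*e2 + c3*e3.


Left contraction v _| B = <vB>_1 (grade-1 part of the geometric product vB).
Using e1_|e12 = e2, e2_|e12 = -e1, e1_|e13 = e3, e3_|e13 = -e1, e2_|e23 = e3, e3_|e23 = -e2:
e1 coeff: -v2*b12 - v3*b13 = -(1)*(-1) - (4)*(-3) = 13
e2 coeff: v1*b12 - v3*b23 = (-4)*(-1) - (4)*(-1) = 8
e3 coeff: v1*b13 + v2*b23 = (-4)*(-3) + (1)*(-1) = 11
v _| B = 13*e1 + 8*e2 + 11*e3


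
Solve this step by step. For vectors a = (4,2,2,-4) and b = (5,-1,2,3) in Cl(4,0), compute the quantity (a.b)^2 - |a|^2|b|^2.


a . b = 4*5 + 2*(-1) + 2*2 + (-4)*3
= 20 + (-2) + 4 + (-12) = 10
|a|^2 = 4^2 + 2^2 + 2^2 + (-4)^2 = 40
|b|^2 = 5^2 + (-1)^2 + 2^2 + 3^2 = 39
(a.b)^2 = 10^2 = 100
|a|^2 * |b|^2 = 40 * 39 = 1560
Result = 100 - 1560 = -1460


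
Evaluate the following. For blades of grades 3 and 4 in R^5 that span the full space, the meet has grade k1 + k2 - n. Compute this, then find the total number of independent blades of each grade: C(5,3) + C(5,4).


Meet grade = grade(A) + grade(B) - n
= 3 + 4 - 5 = 2
C(5,3) = 10
C(5,4) = 5
dim_A + dim_B = 10 + 5 = 15


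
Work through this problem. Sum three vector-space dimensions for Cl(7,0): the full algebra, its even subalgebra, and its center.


n = 7 + 0 = 7
Total dim = 2^7 = 128
Even subalgebra dim = 2^6 = 64
n is odd, so center dim = 2
Sum = 128 + 64 + 2 = 194


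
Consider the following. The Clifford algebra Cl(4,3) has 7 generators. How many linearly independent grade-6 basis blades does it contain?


Number of grade-k basis blades in Cl(p,q) with n = p + q is C(n, k).
n = 4 + 3 = 7
C(7, 6) = 7! / (6! * 1!)
= 5040 / (720 * 1)
= 7


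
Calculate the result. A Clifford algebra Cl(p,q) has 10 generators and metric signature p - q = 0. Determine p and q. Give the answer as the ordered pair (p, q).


We need p + q = 10 and p - q = 0.
Adding: 2p = 10 + 0 = 10, so p = 5.
Then q = 10 - 5 = 5.
(p, q) = (5, 5)


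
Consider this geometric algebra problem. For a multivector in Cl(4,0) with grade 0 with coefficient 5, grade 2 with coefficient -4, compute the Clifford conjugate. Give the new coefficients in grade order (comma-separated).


Clifford conjugate sign for grade k: (-1)^(k(k+1)/2)
Grade 0: (-1)^(0*1/2) = (-1)^0 = 1, coeff 5 -> 5
Grade 2: (-1)^(2*3/2) = (-1)^3 = -1, coeff -4 -> 4
Conjugated coefficients: 5, 4


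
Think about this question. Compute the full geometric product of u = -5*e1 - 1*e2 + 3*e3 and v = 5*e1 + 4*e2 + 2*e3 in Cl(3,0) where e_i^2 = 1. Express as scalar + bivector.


In Cl(3,0): e_i^2 = 1, e_ie_j = -e_je_i for i != j.
Scalar part = u . v = (-5)*5 + (-1)*4 + 3*2
= -25 + (-4) + 6 = -23
e12 coeff = (-5)*4 - (-1)*5 = -20 - (-5) = -15
e13 coeff = (-5)*2 - 3*5 = -10 - 15 = -25
e23 coeff = (-1)*2 - 3*4 = -2 - 12 = -14
uv = -23 - 15*e12 - 25*e13 - 14*e23


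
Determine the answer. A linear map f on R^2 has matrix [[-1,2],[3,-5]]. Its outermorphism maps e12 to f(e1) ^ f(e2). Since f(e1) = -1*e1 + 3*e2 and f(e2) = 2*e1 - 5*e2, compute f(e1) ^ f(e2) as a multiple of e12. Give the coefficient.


The outermorphism of a linear map f sends e1^e2 to f(e1)^f(e2).
f(e1) = -1*e1 + 3*e2
f(e2) = 2*e1 - 5*e2
f(e1) ^ f(e2) = (-1*e1 + 3*e2) ^ (2*e1 - 5*e2)
= (-1)*(-5)*e12 + 3*2*e21
= (5 - 6)*e12
= -1*e12
Coefficient = -1


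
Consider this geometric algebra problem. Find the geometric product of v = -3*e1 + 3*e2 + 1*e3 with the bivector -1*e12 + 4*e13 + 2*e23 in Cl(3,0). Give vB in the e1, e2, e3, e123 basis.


vB has grade-1 (vector) and grade-3 (trivector) parts: vB = (v _| B) + (v ^ B).
Vector part <vB>_1:
  e1: -v2*b12 - v3*b13 = -(3)*(-1) - (1)*(4) = -1
  e2: v1*b12 - v3*b23 = (-3)*(-1) - (1)*(2) = 1
  e3: v1*b13 + v2*b23 = (-3)*(4) + (3)*(2) = -6
Trivector part <vB>_3:
  e123: v1*b23 - v2*b13 + v3*b12 = (-3)*(2) - (3)*(4) + (1)*(-1) = -19
vB = -1*e1 + 1*e2 - 6*e3 - 19*e123


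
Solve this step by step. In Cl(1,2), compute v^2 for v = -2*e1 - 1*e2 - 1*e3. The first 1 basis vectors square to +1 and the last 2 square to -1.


v^2 = sum of c_i^2 * e_i^2
Positive signature terms (e_i^2 = +1): (-2)^2 = 4
Negative signature terms (e_j^2 = -1): (-1)^2 + (-1)^2 = 2
v^2 = 4 - 2 = 2


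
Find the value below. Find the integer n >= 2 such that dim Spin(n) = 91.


dim Spin(n) = dim so(n) = n(n-1)/2.
Solve n(n-1)/2 = 91, i.e. n^2 - n - 182 = 0.
Discriminant = 1 + 8*91 = 729
n = (1 + sqrt(729))/2 = (1 + 27)/2 = 14


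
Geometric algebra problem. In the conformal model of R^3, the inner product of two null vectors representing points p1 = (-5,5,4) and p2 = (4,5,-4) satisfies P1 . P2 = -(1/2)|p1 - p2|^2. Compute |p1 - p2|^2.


p1 - p2 = (-9, 0, 8)
|p1 - p2|^2 = (-9)^2 + 0^2 + 8^2
= 81 + 0 + 64
= 145


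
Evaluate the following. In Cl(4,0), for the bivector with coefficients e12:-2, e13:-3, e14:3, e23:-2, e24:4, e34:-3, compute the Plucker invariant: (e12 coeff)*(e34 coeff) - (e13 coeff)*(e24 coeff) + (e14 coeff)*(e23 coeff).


Plucker relation: af - be + cd
a*f = (-2)*(-3) = 6
b*e = (-3)*4 = -12
c*d = 3*(-2) = -6
af - be + cd = 6 - (-12) + (-6)
= 12


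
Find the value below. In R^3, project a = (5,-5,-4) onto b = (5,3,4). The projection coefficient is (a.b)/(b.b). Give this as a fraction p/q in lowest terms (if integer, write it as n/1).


Projection coefficient = (a . b) / (b . b)
a . b = 5*5 + (-5)*3 + (-4)*4
= 25 + (-15) + (-16) = -6
b . b = 5^2 + 3^2 + 4^2
= 25 + 9 + 16 = 50
Coefficient = -6/50
In lowest terms: -3/25


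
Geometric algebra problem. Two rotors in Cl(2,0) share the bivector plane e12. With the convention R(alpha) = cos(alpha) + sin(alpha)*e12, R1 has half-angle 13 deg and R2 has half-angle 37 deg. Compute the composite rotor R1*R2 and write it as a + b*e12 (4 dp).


Same-plane rotors commute and their half-angles add:
R1*R2 = cos(a1 + a2) + sin(a1 + a2)*e12.
a1 + a2 = 13 + 37 = 50 deg
cos(50 deg) = 0.6428
sin(50 deg) = 0.7660
R1*R2 = 0.6428 + 0.7660*e12


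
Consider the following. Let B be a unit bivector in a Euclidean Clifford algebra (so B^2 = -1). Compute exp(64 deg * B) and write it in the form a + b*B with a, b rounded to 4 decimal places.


For a unit bivector B with B^2 = -1, the exponential series gives
e^(theta*B) = cos(theta) + sin(theta)*B (the GA analogue of Euler's formula).
theta = 64 degrees = 1.117011 rad
cos(64 deg) = 0.4384
sin(64 deg) = 0.8988
exp(theta*B) = 0.4384 + 0.8988*B


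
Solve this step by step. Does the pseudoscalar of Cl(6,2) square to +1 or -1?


The pseudoscalar I = e1...e_n (product of all n generators) of Cl(p,q) satisfies I^2 = (-1)^(q + n(n-1)/2).
p = 6, q = 2, n = p + q = 8
n(n-1)/2 = 8 * 7 / 2 = 28
Exponent = q + n(n-1)/2 = 2 + 28 = 30
I^2 = (-1)^30 = +1


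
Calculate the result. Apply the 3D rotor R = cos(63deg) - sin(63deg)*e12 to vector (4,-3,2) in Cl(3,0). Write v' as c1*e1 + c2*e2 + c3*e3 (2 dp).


Rotor R = cos(63deg) - sin(63deg)*e12
Rotation angle theta = 2 * 63 = 126 degrees in the e12 plane (e1 -> e2).
The component perpendicular to the plane (e3) is invariant: v'_3 = v3 = 2.00
cos(126deg) = -0.5878, sin(126deg) = 0.8090
v'_1 = v1*cos(theta) - v2*sin(theta) = 4*(-0.5878) - (-3)*0.8090 = 0.08
v'_2 = v1*sin(theta) + v2*cos(theta) = 4*0.8090 + (-3)*(-0.5878) = 5.00
v' = 0.08*e1 + 5.00*e2 + 2.00*e3


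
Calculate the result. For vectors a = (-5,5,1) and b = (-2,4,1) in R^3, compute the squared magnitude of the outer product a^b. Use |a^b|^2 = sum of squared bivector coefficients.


a wedge b = (a1*b2 - a2*b1)*e12 + (a1*b3 - a3*b1)*e13 + (a2*b3 - a3*b2)*e23
e12 coeff: (-5)*4 - 5*(-2) = -20 - (-10) = -10
e13 coeff: (-5)*1 - 1*(-2) = -5 - (-2) = -3
e23 coeff: 5*1 - 1*4 = 5 - 4 = 1
|a wedge b|^2 = (-10)^2 + (-3)^2 + 1^2
= 100 + 9 + 1
= 110


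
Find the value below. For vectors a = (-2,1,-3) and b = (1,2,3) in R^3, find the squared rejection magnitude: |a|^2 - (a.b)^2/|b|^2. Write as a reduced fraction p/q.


|a|^2 = (-2)^2 + 1^2 + (-3)^2 = 14
|b|^2 = 1^2 + 2^2 + 3^2 = 14
a . b = (-2)*1 + 1*2 + (-3)*3 = -9
(a.b)^2 = (-9)^2 = 81
|rej|^2 = 14 - 81/14
= (196 - 81)/14
= 115/14
In lowest terms: 115/14


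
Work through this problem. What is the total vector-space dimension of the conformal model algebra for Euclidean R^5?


The conformal model of R^5 uses Cl(6,1): the 5 Euclidean generators plus two extra orthogonal generators e+ (e+^2 = +1) and e- (e-^2 = -1), from which the null vectors e0, einf are built.
Number of generators m = 5 + 2 = 7.
dim Cl(p,q) = 2^m = 2^7 = 128


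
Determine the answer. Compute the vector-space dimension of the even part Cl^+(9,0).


Even subalgebra dimension = 2^(n-1)
n = 9 + 0 = 9
2^(9 - 1) = 2^8 = 256
Verification: sum of C(9,k) for even k = 1 + 36 + 126 + 84 + 9 = 256
Result = 256


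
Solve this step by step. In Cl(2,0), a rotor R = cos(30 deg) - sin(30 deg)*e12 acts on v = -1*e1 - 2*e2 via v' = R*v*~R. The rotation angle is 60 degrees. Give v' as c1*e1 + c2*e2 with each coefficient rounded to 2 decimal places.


Rotor R = cos(30deg) - sin(30deg)*e12
Rotation angle theta = 2 * 30 = 60 degrees
v' = R*v*~R rotates v by theta.
cos(60deg) = 0.5000, sin(60deg) = 0.8660
v'_1 = -1*cos(60deg) - (-2)*sin(60deg)
= -1*0.5000 - (-2)*0.8660
= 1.23
v'_2 = -1*sin(60deg) + (-2)*cos(60deg)
= -1*0.8660 + (-2)*0.5000
= -1.87
v' = 1.23*e1 - 1.87*e2


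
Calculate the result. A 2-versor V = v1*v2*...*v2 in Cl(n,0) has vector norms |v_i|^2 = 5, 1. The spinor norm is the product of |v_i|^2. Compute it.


Spinor norm N(V) = |v1|^2 * |v2|^2 * ... * |v2|^2
= 5 * 1
Running product: 5, 5
N(V) = 5


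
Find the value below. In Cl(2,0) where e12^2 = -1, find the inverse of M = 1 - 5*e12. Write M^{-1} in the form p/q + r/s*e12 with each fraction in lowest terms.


M = 1 - 5*e12, where e12^2 = -1.
Since M commutes with its reverse ~M = a - b*e12, M * ~M = a^2 - b^2*e12^2 = a^2 + b^2.
So M^{-1} = ~M / (a^2 + b^2) = (a - b*e12)/(a^2 + b^2).
a^2 + b^2 = 1 + 25 = 26
Scalar part = 1/26 = 1/26
Bivector coeff = 5/26 = 5/26
M^{-1} = 1/26 + 5/26*e12


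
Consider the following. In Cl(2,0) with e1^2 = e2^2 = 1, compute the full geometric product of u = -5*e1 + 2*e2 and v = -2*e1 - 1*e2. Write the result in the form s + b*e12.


Expand: (-5*e1 + 2*e2)(-2*e1 - 1*e2)
= (-5)*(-2)*e1e1 + (-5)*(-1)*e1e2 + 2*(-2)*e2e1 + 2*(-1)*e2e2
Using e1^2 = e2^2 = 1, e2e1 = -e1e2:
Scalar part s = (-5)*(-2) + 2*(-1) = 10 + (-2) = 8
Bivector part b = (-5)*(-1) - 2*(-2) = 5 - (-4) = 9
uv = 8 + 9*e12


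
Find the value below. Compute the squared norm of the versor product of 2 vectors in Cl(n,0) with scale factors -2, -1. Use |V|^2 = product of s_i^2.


Each vector v_i has |v_i|^2 = s_i^2
Squared scales: (-2)^2 = 4, (-1)^2 = 1
|V|^2 = 4 * 1
= 4


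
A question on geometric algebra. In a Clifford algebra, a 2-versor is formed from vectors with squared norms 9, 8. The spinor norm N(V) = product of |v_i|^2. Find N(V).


Spinor norm N(V) = |v1|^2 * |v2|^2 * ... * |v2|^2
= 9 * 8
Running product: 9, 72
N(V) = 72


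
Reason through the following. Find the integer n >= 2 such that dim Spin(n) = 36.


dim Spin(n) = dim so(n) = n(n-1)/2.
Solve n(n-1)/2 = 36, i.e. n^2 - n - 72 = 0.
Discriminant = 1 + 8*36 = 289
n = (1 + sqrt(289))/2 = (1 + 17)/2 = 9


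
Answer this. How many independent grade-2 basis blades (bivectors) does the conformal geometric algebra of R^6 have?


The conformal model of R^6 uses Cl(7,1) with m = 6 + 2 = 8 generators.
Number of grade-2 blades = C(m, 2) = C(8, 2)
= 8*7/2 = 28


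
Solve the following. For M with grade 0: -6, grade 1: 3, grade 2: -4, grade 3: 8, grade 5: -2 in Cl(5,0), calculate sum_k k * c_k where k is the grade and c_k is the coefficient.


Grade-weighted sum = sum of grade_k * coefficient_k
0*(-6) = 0
1*3 = 3
2*(-4) = -8
3*8 = 24
5*(-2) = -10
Total = 0 + 3 + (-8) + 24 + (-10) = 9


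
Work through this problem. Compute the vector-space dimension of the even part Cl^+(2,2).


Even subalgebra dimension = 2^(n-1)
n = 2 + 2 = 4
2^(4 - 1) = 2^3 = 8
Verification: sum of C(4,k) for even k = 1 + 6 + 1 = 8
Result = 8


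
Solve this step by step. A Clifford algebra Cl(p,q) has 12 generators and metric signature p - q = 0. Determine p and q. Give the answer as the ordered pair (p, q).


We need p + q = 12 and p - q = 0.
Adding: 2p = 12 + 0 = 12, so p = 6.
Then q = 12 - 6 = 6.
(p, q) = (6, 6)


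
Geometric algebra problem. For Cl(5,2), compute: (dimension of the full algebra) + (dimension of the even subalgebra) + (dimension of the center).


n = 5 + 2 = 7
Total dim = 2^7 = 128
Even subalgebra dim = 2^6 = 64
n is odd, so center dim = 2
Sum = 128 + 64 + 2 = 194


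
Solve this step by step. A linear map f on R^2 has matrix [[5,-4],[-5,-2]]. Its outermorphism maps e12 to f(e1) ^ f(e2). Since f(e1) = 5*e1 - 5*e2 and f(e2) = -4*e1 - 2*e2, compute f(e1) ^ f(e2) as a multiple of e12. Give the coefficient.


The outermorphism of a linear map f sends e1^e2 to f(e1)^f(e2).
f(e1) = 5*e1 - 5*e2
f(e2) = -4*e1 - 2*e2
f(e1) ^ f(e2) = (5*e1 - 5*e2) ^ (-4*e1 - 2*e2)
= 5*(-2)*e12 + (-5)*(-4)*e21
= (-10 - 20)*e12
= -30*e12
Coefficient = -30


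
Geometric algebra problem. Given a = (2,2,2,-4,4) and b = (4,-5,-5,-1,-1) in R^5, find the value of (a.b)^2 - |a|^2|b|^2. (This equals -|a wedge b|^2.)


a . b = 2*4 + 2*(-5) + 2*(-5) + (-4)*(-1) + 4*(-1)
= 8 + (-10) + (-10) + 4 + (-4) = -12
|a|^2 = 2^2 + 2^2 + 2^2 + (-4)^2 + 4^2 = 44
|b|^2 = 4^2 + (-5)^2 + (-5)^2 + (-1)^2 + (-1)^2 = 68
(a.b)^2 = (-12)^2 = 144
|a|^2 * |b|^2 = 44 * 68 = 2992
Result = 144 - 2992 = -2848


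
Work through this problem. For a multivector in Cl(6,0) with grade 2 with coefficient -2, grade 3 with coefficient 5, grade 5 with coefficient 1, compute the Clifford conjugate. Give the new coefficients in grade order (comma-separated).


Clifford conjugate sign for grade k: (-1)^(k(k+1)/2)
Grade 2: (-1)^(2*3/2) = (-1)^3 = -1, coeff -2 -> 2
Grade 3: (-1)^(3*4/2) = (-1)^6 = 1, coeff 5 -> 5
Grade 5: (-1)^(5*6/2) = (-1)^15 = -1, coeff 1 -> -1
Conjugated coefficients: 2, 5, -1


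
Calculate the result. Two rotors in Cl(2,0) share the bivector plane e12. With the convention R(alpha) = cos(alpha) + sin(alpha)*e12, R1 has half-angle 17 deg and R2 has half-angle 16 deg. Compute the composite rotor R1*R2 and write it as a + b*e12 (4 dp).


Same-plane rotors commute and their half-angles add:
R1*R2 = cos(a1 + a2) + sin(a1 + a2)*e12.
a1 + a2 = 17 + 16 = 33 deg
cos(33 deg) = 0.8387
sin(33 deg) = 0.5446
R1*R2 = 0.8387 + 0.5446*e12


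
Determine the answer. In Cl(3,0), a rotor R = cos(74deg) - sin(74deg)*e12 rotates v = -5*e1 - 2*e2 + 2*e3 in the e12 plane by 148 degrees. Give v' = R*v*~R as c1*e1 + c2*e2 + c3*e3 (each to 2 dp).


Rotor R = cos(74deg) - sin(74deg)*e12
Rotation angle theta = 2 * 74 = 148 degrees in the e12 plane (e1 -> e2).
The component perpendicular to the plane (e3) is invariant: v'_3 = v3 = 2.00
cos(148deg) = -0.8480, sin(148deg) = 0.5299
v'_1 = v1*cos(theta) - v2*sin(theta) = -5*(-0.8480) - (-2)*0.5299 = 5.30
v'_2 = v1*sin(theta) + v2*cos(theta) = -5*0.5299 + (-2)*(-0.8480) = -0.95
v' = 5.30*e1 - 0.95*e2 + 2.00*e3


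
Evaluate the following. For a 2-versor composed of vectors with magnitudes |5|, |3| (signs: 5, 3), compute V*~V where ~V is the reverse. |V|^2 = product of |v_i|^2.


Each vector v_i has |v_i|^2 = s_i^2
Squared scales: 5^2 = 25, 3^2 = 9
|V|^2 = 25 * 9
= 225


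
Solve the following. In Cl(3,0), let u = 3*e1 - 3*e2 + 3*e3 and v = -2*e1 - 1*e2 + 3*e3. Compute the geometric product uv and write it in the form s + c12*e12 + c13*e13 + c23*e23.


In Cl(3,0): e_i^2 = 1, e_ie_j = -e_je_i for i != j.
Scalar part = u . v = 3*(-2) + (-3)*(-1) + 3*3
= -6 + 3 + 9 = 6
e12 coeff = 3*(-1) - (-3)*(-2) = -3 - 6 = -9
e13 coeff = 3*3 - 3*(-2) = 9 - (-6) = 15
e23 coeff = (-3)*3 - 3*(-1) = -9 - (-3) = -6
uv = 6 - 9*e12 + 15*e13 - 6*e23


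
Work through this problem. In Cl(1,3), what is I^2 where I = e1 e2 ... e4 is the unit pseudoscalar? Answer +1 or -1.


The pseudoscalar I = e1...e_n (product of all n generators) of Cl(p,q) satisfies I^2 = (-1)^(q + n(n-1)/2).
p = 1, q = 3, n = p + q = 4
n(n-1)/2 = 4 * 3 / 2 = 6
Exponent = q + n(n-1)/2 = 3 + 6 = 9
I^2 = (-1)^9 = -1


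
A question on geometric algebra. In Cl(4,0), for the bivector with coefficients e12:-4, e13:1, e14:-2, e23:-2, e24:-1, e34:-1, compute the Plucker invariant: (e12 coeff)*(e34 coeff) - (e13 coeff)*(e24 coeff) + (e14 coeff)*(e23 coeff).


Plucker relation: af - be + cd
a*f = (-4)*(-1) = 4
b*e = 1*(-1) = -1
c*d = (-2)*(-2) = 4
af - be + cd = 4 - (-1) + 4
= 9


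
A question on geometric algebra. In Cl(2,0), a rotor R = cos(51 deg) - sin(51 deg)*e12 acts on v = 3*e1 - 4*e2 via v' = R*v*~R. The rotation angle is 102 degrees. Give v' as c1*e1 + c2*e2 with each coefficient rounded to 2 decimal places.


Rotor R = cos(51deg) - sin(51deg)*e12
Rotation angle theta = 2 * 51 = 102 degrees
v' = R*v*~R rotates v by theta.
cos(102deg) = -0.2079, sin(102deg) = 0.9781
v'_1 = 3*cos(102deg) - (-4)*sin(102deg)
= 3*(-0.2079) - (-4)*0.9781
= 3.29
v'_2 = 3*sin(102deg) + (-4)*cos(102deg)
= 3*0.9781 + (-4)*(-0.2079)
= 3.77
v' = 3.29*e1 + 3.77*e2


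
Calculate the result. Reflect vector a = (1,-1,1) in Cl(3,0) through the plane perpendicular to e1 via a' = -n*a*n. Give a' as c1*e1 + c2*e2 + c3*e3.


Reflection formula: a' = -n*a*n, with n = e1 (unit vector, n^2 = 1).
For reflection through hyperplane perp to e1:
The component along e1 flips sign, others stay.
a = (1, -1, 1)
a' = (-1, -1, 1)
a' = -1*e1 - 1*e2 + 1*e3


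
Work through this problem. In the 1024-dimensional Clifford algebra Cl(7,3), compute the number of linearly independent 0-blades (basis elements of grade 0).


Number of grade-k basis blades in Cl(p,q) with n = p + q is C(n, k).
n = 7 + 3 = 10
C(10, 0) = 10! / (0! * 10!)
= 3628800 / (1 * 3628800)
= 1


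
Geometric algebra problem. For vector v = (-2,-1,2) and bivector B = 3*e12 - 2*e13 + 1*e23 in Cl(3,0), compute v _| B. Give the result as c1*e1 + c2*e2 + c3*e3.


Left contraction v _| B = <vB>_1 (grade-1 part of the geometric product vB).
Using e1_|e12 = e2, e2_|e12 = -e1, e1_|e13 = e3, e3_|e13 = -e1, e2_|e23 = e3, e3_|e23 = -e2:
e1 coeff: -v2*b12 - v3*b13 = -(-1)*(3) - (2)*(-2) = 7
e2 coeff: v1*b12 - v3*b23 = (-2)*(3) - (2)*(1) = -8
e3 coeff: v1*b13 + v2*b23 = (-2)*(-2) + (-1)*(1) = 3
v _| B = 7*e1 - 8*e2 + 3*e3


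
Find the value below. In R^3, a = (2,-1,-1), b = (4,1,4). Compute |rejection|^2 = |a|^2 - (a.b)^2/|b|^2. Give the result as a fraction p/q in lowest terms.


|a|^2 = 2^2 + (-1)^2 + (-1)^2 = 6
|b|^2 = 4^2 + 1^2 + 4^2 = 33
a . b = 2*4 + (-1)*1 + (-1)*4 = 3
(a.b)^2 = 3^2 = 9
|rej|^2 = 6 - 9/33
= (198 - 9)/33
= 189/33
In lowest terms: 63/11


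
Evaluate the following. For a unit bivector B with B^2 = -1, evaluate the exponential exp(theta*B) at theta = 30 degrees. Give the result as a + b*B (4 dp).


For a unit bivector B with B^2 = -1, the exponential series gives
e^(theta*B) = cos(theta) + sin(theta)*B (the GA analogue of Euler's formula).
theta = 30 degrees = 0.523599 rad
cos(30 deg) = 0.8660
sin(30 deg) = 0.5000
exp(theta*B) = 0.8660 + 0.5000*B


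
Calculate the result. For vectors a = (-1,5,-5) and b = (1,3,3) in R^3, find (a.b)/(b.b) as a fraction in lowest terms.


Projection coefficient = (a . b) / (b . b)
a . b = (-1)*1 + 5*3 + (-5)*3
= -1 + 15 + (-15) = -1
b . b = 1^2 + 3^2 + 3^2
= 1 + 9 + 9 = 19
Coefficient = -1/19
In lowest terms: -1/19


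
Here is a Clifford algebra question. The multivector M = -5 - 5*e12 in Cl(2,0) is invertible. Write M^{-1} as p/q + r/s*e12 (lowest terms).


M = -5 - 5*e12, where e12^2 = -1.
Since M commutes with its reverse ~M = a - b*e12, M * ~M = a^2 - b^2*e12^2 = a^2 + b^2.
So M^{-1} = ~M / (a^2 + b^2) = (a - b*e12)/(a^2 + b^2).
a^2 + b^2 = 25 + 25 = 50
Scalar part = -5/50 = -1/10
Bivector coeff = 5/50 = 1/10
M^{-1} = -1/10 + 1/10*e12


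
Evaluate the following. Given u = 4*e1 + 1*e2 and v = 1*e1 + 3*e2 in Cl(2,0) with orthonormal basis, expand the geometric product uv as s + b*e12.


Expand: (4*e1 + 1*e2)(1*e1 + 3*e2)
= 4*1*e1e1 + 4*3*e1e2 + 1*1*e2e1 + 1*3*e2e2
Using e1^2 = e2^2 = 1, e2e1 = -e1e2:
Scalar part s = 4*1 + 1*3 = 4 + 3 = 7
Bivector part b = 4*3 - 1*1 = 12 - 1 = 11
uv = 7 + 11*e12


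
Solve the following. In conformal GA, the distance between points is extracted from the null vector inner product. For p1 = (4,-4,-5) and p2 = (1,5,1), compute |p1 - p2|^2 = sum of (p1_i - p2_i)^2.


p1 - p2 = (3, -9, -6)
|p1 - p2|^2 = 3^2 + (-9)^2 + (-6)^2
= 9 + 81 + 36
= 126


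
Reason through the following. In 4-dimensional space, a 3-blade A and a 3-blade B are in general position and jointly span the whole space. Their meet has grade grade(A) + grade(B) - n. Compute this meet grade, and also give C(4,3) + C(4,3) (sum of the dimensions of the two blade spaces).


Meet grade = grade(A) + grade(B) - n
= 3 + 3 - 4 = 2
C(4,3) = 4
C(4,3) = 4
dim_A + dim_B = 4 + 4 = 8


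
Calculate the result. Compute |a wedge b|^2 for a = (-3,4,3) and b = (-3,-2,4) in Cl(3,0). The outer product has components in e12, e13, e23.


a wedge b = (a1*b2 - a2*b1)*e12 + (a1*b3 - a3*b1)*e13 + (a2*b3 - a3*b2)*e23
e12 coeff: (-3)*(-2) - 4*(-3) = 6 - (-12) = 18
e13 coeff: (-3)*4 - 3*(-3) = -12 - (-9) = -3
e23 coeff: 4*4 - 3*(-2) = 16 - (-6) = 22
|a wedge b|^2 = 18^2 + (-3)^2 + 22^2
= 324 + 9 + 484
= 817


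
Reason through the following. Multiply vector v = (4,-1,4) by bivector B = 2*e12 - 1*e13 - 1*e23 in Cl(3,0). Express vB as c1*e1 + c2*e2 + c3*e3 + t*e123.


vB has grade-1 (vector) and grade-3 (trivector) parts: vB = (v _| B) + (v ^ B).
Vector part <vB>_1:
  e1: -v2*b12 - v3*b13 = -(-1)*(2) - (4)*(-1) = 6
  e2: v1*b12 - v3*b23 = (4)*(2) - (4)*(-1) = 12
  e3: v1*b13 + v2*b23 = (4)*(-1) + (-1)*(-1) = -3
Trivector part <vB>_3:
  e123: v1*b23 - v2*b13 + v3*b12 = (4)*(-1) - (-1)*(-1) + (4)*(2) = 3
vB = 6*e1 + 12*e2 - 3*e3 + 3*e123


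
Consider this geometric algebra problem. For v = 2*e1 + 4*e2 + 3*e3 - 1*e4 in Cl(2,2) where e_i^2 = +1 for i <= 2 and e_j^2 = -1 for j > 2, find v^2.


v^2 = sum of c_i^2 * e_i^2
Positive signature terms (e_i^2 = +1): 2^2 + 4^2 = 20
Negative signature terms (e_j^2 = -1): 3^2 + (-1)^2 = 10
v^2 = 20 - 10 = 10


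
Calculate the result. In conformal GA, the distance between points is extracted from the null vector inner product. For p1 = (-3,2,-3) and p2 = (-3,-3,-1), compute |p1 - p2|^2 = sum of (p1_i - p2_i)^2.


p1 - p2 = (0, 5, -2)
|p1 - p2|^2 = 0^2 + 5^2 + (-2)^2
= 0 + 25 + 4
= 29


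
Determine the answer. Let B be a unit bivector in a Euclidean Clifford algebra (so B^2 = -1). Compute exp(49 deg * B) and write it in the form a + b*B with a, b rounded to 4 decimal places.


For a unit bivector B with B^2 = -1, the exponential series gives
e^(theta*B) = cos(theta) + sin(theta)*B (the GA analogue of Euler's formula).
theta = 49 degrees = 0.855211 rad
cos(49 deg) = 0.6561
sin(49 deg) = 0.7547
exp(theta*B) = 0.6561 + 0.7547*B


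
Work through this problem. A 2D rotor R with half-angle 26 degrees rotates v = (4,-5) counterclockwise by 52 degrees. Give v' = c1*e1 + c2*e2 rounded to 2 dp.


Rotor R = cos(26deg) - sin(26deg)*e12
Rotation angle theta = 2 * 26 = 52 degrees
v' = R*v*~R rotates v by theta.
cos(52deg) = 0.6157, sin(52deg) = 0.7880
v'_1 = 4*cos(52deg) - (-5)*sin(52deg)
= 4*0.6157 - (-5)*0.7880
= 6.40
v'_2 = 4*sin(52deg) + (-5)*cos(52deg)
= 4*0.7880 + (-5)*0.6157
= 0.07
v' = 6.40*e1 + 0.07*e2


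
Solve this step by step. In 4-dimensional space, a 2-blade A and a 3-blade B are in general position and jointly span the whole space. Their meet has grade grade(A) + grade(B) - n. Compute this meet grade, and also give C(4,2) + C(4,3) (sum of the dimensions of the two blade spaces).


Meet grade = grade(A) + grade(B) - n
= 2 + 3 - 4 = 1
C(4,2) = 6
C(4,3) = 4
dim_A + dim_B = 6 + 4 = 10


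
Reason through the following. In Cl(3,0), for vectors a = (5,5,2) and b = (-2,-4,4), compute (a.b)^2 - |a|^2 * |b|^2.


a . b = 5*(-2) + 5*(-4) + 2*4
= -10 + (-20) + 8 = -22
|a|^2 = 5^2 + 5^2 + 2^2 = 54
|b|^2 = (-2)^2 + (-4)^2 + 4^2 = 36
(a.b)^2 = (-22)^2 = 484
|a|^2 * |b|^2 = 54 * 36 = 1944
Result = 484 - 1944 = -1460


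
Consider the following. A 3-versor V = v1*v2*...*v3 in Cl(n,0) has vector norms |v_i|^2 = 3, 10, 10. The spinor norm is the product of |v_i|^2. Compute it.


Spinor norm N(V) = |v1|^2 * |v2|^2 * ... * |v3|^2
= 3 * 10 * 10
Running product: 3, 30, 300
N(V) = 300


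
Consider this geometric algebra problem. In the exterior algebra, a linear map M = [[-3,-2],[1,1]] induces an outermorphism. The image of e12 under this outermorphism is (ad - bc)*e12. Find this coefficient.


The outermorphism of a linear map f sends e1^e2 to f(e1)^f(e2).
f(e1) = -3*e1 + 1*e2
f(e2) = -2*e1 + 1*e2
f(e1) ^ f(e2) = (-3*e1 + 1*e2) ^ (-2*e1 + 1*e2)
= (-3)*1*e12 + 1*(-2)*e21
= (-3 - (-2))*e12
= -1*e12
Coefficient = -1


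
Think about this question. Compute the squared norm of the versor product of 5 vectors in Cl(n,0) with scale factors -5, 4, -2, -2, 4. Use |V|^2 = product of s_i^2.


Each vector v_i has |v_i|^2 = s_i^2
Squared scales: (-5)^2 = 25, 4^2 = 16, (-2)^2 = 4, (-2)^2 = 4, 4^2 = 16
|V|^2 = 25 * 16 * 4 * 4 * 16
= 102400


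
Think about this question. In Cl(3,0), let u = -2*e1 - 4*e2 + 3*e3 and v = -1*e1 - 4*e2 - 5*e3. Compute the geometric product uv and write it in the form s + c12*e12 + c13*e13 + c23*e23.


In Cl(3,0): e_i^2 = 1, e_ie_j = -e_je_i for i != j.
Scalar part = u . v = (-2)*(-1) + (-4)*(-4) + 3*(-5)
= 2 + 16 + (-15) = 3
e12 coeff = (-2)*(-4) - (-4)*(-1) = 8 - 4 = 4
e13 coeff = (-2)*(-5) - 3*(-1) = 10 - (-3) = 13
e23 coeff = (-4)*(-5) - 3*(-4) = 20 - (-12) = 32
uv = 3 + 4*e12 + 13*e13 + 32*e23


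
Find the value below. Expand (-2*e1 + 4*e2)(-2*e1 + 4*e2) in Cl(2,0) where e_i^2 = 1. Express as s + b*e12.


Expand: (-2*e1 + 4*e2)(-2*e1 + 4*e2)
= (-2)*(-2)*e1e1 + (-2)*4*e1e2 + 4*(-2)*e2e1 + 4*4*e2e2
Using e1^2 = e2^2 = 1, e2e1 = -e1e2:
Scalar part s = (-2)*(-2) + 4*4 = 4 + 16 = 20
Bivector part b = (-2)*4 - 4*(-2) = -8 - (-8) = 0
uv = 20 + 0*e12


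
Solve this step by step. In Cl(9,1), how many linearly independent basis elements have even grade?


Even subalgebra dimension = 2^(n-1)
n = 9 + 1 = 10
2^(10 - 1) = 2^9 = 512
Verification: sum of C(10,k) for even k = 1 + 45 + 210 + 210 + 45 + 1 = 512
Result = 512


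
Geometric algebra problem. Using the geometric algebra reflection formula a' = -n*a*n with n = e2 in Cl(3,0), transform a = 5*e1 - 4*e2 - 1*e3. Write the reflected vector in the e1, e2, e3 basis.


Reflection formula: a' = -n*a*n, with n = e2 (unit vector, n^2 = 1).
For reflection through hyperplane perp to e2:
The component along e2 flips sign, others stay.
a = (5, -4, -1)
a' = (5, 4, -1)
a' = 5*e1 + 4*e2 - 1*e3


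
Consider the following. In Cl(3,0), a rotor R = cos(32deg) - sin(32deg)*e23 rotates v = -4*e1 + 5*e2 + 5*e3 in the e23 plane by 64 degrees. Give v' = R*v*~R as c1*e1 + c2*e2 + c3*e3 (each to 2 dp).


Rotor R = cos(32deg) - sin(32deg)*e23
Rotation angle theta = 2 * 32 = 64 degrees in the e23 plane (e2 -> e3).
The component perpendicular to the plane (e1) is invariant: v'_1 = v1 = -4.00
cos(64deg) = 0.4384, sin(64deg) = 0.8988
v'_2 = v2*cos(theta) - v3*sin(theta) = 5*0.4384 - 5*0.8988 = -2.30
v'_3 = v2*sin(theta) + v3*cos(theta) = 5*0.8988 + 5*0.4384 = 6.69
v' = -4.00*e1 - 2.30*e2 + 6.69*e3


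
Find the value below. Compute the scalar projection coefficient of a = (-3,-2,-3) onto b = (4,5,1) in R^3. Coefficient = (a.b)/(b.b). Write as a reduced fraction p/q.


Projection coefficient = (a . b) / (b . b)
a . b = (-3)*4 + (-2)*5 + (-3)*1
= -12 + (-10) + (-3) = -25
b . b = 4^2 + 5^2 + 1^2
= 16 + 25 + 1 = 42
Coefficient = -25/42
In lowest terms: -25/42


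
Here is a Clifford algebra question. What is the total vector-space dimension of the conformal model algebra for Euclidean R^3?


The conformal model of R^3 uses Cl(4,1): the 3 Euclidean generators plus two extra orthogonal generators e+ (e+^2 = +1) and e- (e-^2 = -1), from which the null vectors e0, einf are built.
Number of generators m = 3 + 2 = 5.
dim Cl(p,q) = 2^m = 2^5 = 32


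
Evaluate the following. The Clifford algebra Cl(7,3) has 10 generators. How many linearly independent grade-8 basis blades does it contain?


Number of grade-k basis blades in Cl(p,q) with n = p + q is C(n, k).
n = 7 + 3 = 10
C(10, 8) = 10! / (8! * 2!)
= 3628800 / (40320 * 2)
= 45


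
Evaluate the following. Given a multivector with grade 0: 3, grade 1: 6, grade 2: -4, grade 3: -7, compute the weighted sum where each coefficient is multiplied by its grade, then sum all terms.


Grade-weighted sum = sum of grade_k * coefficient_k
0*3 = 0
1*6 = 6
2*(-4) = -8
3*(-7) = -21
Total = 0 + 6 + (-8) + (-21) = -23


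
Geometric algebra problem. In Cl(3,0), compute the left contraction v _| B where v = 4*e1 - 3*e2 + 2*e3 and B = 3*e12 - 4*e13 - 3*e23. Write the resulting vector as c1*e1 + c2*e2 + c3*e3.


Left contraction v _| B = <vB>_1 (grade-1 part of the geometric product vB).
Using e1_|e12 = e2, e2_|e12 = -e1, e1_|e13 = e3, e3_|e13 = -e1, e2_|e23 = e3, e3_|e23 = -e2:
e1 coeff: -v2*b12 - v3*b13 = -(-3)*(3) - (2)*(-4) = 17
e2 coeff: v1*b12 - v3*b23 = (4)*(3) - (2)*(-3) = 18
e3 coeff: v1*b13 + v2*b23 = (4)*(-4) + (-3)*(-3) = -7
v _| B = 17*e1 + 18*e2 - 7*e3


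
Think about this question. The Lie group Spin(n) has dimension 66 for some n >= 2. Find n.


dim Spin(n) = dim so(n) = n(n-1)/2.
Solve n(n-1)/2 = 66, i.e. n^2 - n - 132 = 0.
Discriminant = 1 + 8*66 = 529
n = (1 + sqrt(529))/2 = (1 + 23)/2 = 12


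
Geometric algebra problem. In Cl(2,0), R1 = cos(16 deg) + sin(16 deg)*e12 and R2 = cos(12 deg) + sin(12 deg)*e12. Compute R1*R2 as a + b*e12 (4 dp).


Same-plane rotors commute and their half-angles add:
R1*R2 = cos(a1 + a2) + sin(a1 + a2)*e12.
a1 + a2 = 16 + 12 = 28 deg
cos(28 deg) = 0.8829
sin(28 deg) = 0.4695
R1*R2 = 0.8829 + 0.4695*e12


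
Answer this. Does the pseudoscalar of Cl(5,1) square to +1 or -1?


The pseudoscalar I = e1...e_n (product of all n generators) of Cl(p,q) satisfies I^2 = (-1)^(q + n(n-1)/2).
p = 5, q = 1, n = p + q = 6
n(n-1)/2 = 6 * 5 / 2 = 15
Exponent = q + n(n-1)/2 = 1 + 15 = 16
I^2 = (-1)^16 = +1


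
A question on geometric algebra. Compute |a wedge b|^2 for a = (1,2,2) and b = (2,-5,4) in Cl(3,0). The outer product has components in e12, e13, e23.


a wedge b = (a1*b2 - a2*b1)*e12 + (a1*b3 - a3*b1)*e13 + (a2*b3 - a3*b2)*e23
e12 coeff: 1*(-5) - 2*2 = -5 - 4 = -9
e13 coeff: 1*4 - 2*2 = 4 - 4 = 0
e23 coeff: 2*4 - 2*(-5) = 8 - (-10) = 18
|a wedge b|^2 = (-9)^2 + 0^2 + 18^2
= 81 + 0 + 324
= 405


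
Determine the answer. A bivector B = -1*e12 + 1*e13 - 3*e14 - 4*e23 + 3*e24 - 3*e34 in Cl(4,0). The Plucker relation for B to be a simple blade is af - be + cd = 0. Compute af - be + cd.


Plucker relation: af - be + cd
a*f = (-1)*(-3) = 3
b*e = 1*3 = 3
c*d = (-3)*(-4) = 12
af - be + cd = 3 - 3 + 12
= 12


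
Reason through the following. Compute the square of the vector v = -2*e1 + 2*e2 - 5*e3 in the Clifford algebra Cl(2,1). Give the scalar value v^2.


v^2 = sum of c_i^2 * e_i^2
Positive signature terms (e_i^2 = +1): (-2)^2 + 2^2 = 8
Negative signature terms (e_j^2 = -1): (-5)^2 = 25
v^2 = 8 - 25 = -17


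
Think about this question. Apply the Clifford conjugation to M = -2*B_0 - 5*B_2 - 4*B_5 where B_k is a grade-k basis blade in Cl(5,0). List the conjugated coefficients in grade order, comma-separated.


Clifford conjugate sign for grade k: (-1)^(k(k+1)/2)
Grade 0: (-1)^(0*1/2) = (-1)^0 = 1, coeff -2 -> -2
Grade 2: (-1)^(2*3/2) = (-1)^3 = -1, coeff -5 -> 5
Grade 5: (-1)^(5*6/2) = (-1)^15 = -1, coeff -4 -> 4
Conjugated coefficients: -2, 5, 4


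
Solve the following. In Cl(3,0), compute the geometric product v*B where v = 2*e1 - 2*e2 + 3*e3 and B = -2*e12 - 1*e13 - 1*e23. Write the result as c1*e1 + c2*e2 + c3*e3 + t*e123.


vB has grade-1 (vector) and grade-3 (trivector) parts: vB = (v _| B) + (v ^ B).
Vector part <vB>_1:
  e1: -v2*b12 - v3*b13 = -(-2)*(-2) - (3)*(-1) = -1
  e2: v1*b12 - v3*b23 = (2)*(-2) - (3)*(-1) = -1
  e3: v1*b13 + v2*b23 = (2)*(-1) + (-2)*(-1) = 0
Trivector part <vB>_3:
  e123: v1*b23 - v2*b13 + v3*b12 = (2)*(-1) - (-2)*(-1) + (3)*(-2) = -10
vB = -1*e1 - 1*e2 + 0*e3 - 10*e123


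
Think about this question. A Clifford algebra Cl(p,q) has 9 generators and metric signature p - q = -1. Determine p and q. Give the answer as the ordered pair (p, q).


We need p + q = 9 and p - q = -1.
Adding: 2p = 9 + (-1) = 8, so p = 4.
Then q = 9 - 4 = 5.
(p, q) = (4, 5)


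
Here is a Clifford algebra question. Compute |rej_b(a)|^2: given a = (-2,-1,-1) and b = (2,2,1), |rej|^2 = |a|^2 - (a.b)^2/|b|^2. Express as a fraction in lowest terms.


|a|^2 = (-2)^2 + (-1)^2 + (-1)^2 = 6
|b|^2 = 2^2 + 2^2 + 1^2 = 9
a . b = (-2)*2 + (-1)*2 + (-1)*1 = -7
(a.b)^2 = (-7)^2 = 49
|rej|^2 = 6 - 49/9
= (54 - 49)/9
= 5/9
In lowest terms: 5/9


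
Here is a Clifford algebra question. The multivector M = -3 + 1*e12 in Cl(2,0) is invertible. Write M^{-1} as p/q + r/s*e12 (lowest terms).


M = -3 + 1*e12, where e12^2 = -1.
Since M commutes with its reverse ~M = a - b*e12, M * ~M = a^2 - b^2*e12^2 = a^2 + b^2.
So M^{-1} = ~M / (a^2 + b^2) = (a - b*e12)/(a^2 + b^2).
a^2 + b^2 = 9 + 1 = 10
Scalar part = -3/10 = -3/10
Bivector coeff = -1/10 = -1/10
M^{-1} = -3/10 - 1/10*e12


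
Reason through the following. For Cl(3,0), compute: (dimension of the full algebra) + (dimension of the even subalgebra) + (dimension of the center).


n = 3 + 0 = 3
Total dim = 2^3 = 8
Even subalgebra dim = 2^2 = 4
n is odd, so center dim = 2
Sum = 8 + 4 + 2 = 14
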